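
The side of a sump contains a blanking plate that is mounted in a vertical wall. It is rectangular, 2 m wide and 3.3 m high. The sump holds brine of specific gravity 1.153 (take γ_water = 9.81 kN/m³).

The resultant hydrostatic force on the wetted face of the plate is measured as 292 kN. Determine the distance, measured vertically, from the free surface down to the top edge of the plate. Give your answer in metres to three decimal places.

γ = 1.153 × 9.81 = 11.31093 kN/m³.
A = 2 × 3.3 = 6.6 m².
From F = γ·h_c·A, the centroid depth is h_c = 292/(11.31093 × 6.6) = 3.91148 m.
The centroid lies 3.3/2 = 1.65 m below the top edge, so the top edge sits at h_top = 3.91148 − 1.65 = 2.26148 m below the surface.

d_top ≈ 2.261 m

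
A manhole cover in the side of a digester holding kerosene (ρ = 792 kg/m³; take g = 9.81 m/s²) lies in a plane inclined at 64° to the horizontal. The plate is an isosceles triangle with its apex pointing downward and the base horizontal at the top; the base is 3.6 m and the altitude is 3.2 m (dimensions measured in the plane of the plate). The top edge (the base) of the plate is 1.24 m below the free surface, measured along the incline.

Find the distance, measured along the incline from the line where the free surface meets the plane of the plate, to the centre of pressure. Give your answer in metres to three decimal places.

y_p = 2.553 m

γ = ρg = 792 × 9.81 / 1000 = 7.76952 kN/m³.
Let θ = 64° be the plate's angle to the horizontal; measure y along the incline from where the plane meets the free surface. Vertical depth h = y·sinθ with sinθ = 0.898794.
With the apex down, the centroid sits h/3 = 3.2/3 = 1.06667 m below the base (the top edge), so y_c = 1.24 + 1.06667 = 2.30667 m and h_c = 2.30667 × 0.898794 = 2.07322 m.
A = ½ × 3.6 × 3.2 = 5.76 m².
Resultant F = γ·h_c·A = 7.76952 × 2.07322 × 5.76 = 92.7816 kN.
I_c = b·h³/36 = 3.6 × 3.2³/36 = 3.2768 m⁴.
Centre of pressure: y_p = y_c + I_c/(y_c·A) = 2.30667 + 3.2768/(2.30667 × 5.76) = 2.30667 + 0.246628 = 2.5533 m along the plane.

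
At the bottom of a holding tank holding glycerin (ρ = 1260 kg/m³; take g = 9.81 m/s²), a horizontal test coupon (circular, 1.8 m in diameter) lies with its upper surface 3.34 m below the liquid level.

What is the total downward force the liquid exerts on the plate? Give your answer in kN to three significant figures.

F ≈ 105 kN

γ = ρg = 1260 × 9.81 / 1000 = 12.3606 kN/m³.
The plate is horizontal, so pressure is uniform at p = γ·h = 12.3606 × 3.34 = 41.2844 kN/m².
A = π(0.9)² = 2.54469 m².
F = p·A = 41.2844 × 2.54469 = 105.056 kN.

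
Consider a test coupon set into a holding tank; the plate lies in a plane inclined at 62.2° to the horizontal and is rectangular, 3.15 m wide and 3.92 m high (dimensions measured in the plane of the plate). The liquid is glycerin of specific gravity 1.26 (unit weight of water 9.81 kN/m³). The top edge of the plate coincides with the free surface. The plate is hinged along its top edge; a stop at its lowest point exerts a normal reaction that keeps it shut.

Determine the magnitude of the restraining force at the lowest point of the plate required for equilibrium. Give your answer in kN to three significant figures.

P ≈ 176 kN

γ = 1.26 × 9.81 = 12.3606 kN/m³.
Let θ = 62.2° be the plate's angle to the horizontal; measure y along the incline from where the plane meets the free surface. Vertical depth h = y·sinθ with sinθ = 0.884581.
The centroid lies 3.92/2 = 1.96 m below the top edge, so y_c = 1.96 m and h_c = 1.96 × 0.884581 = 1.73378 m.
A = 3.15 × 3.92 = 12.348 m².
Resultant F = γ·h_c·A = 12.3606 × 1.73378 × 12.348 = 264.625 kN.
I_c = b·h³/12 = 3.15 × 3.92³/12 = 15.812 m⁴.
Centre of pressure: y_p = y_c + I_c/(y_c·A) = 1.96 + 15.812/(1.96 × 12.348) = 1.96 + 0.653332 = 2.61333 m along the plane.
The resultant acts 1.96 + 0.653332 = 2.61333 m (along the plate) below the hinge at the top edge, so the moment about the hinge is M = F × 2.61333 = 264.625 × 2.61333 = 691.552 kN·m.
A normal force at the bottom, 3.92 m from the hinge, must supply this moment: P = 691.552/3.92 = 176.416 kN.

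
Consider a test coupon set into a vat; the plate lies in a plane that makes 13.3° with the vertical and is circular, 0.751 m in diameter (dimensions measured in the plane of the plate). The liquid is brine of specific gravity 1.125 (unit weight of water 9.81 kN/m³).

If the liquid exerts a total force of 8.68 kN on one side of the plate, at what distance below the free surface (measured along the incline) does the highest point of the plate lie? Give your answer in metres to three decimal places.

γ = 1.125 × 9.81 = 11.03625 kN/m³.
A = π(0.3755)² = 0.442965 m².
From F = γ·h_c·A, the centroid depth is h_c = 8.68/(11.03625 × 0.442965) = 1.77553 m.
The plate makes 13.3° with the vertical, i.e. θ = 90° − 13.3° = 76.7° to the horizontal. Measuring y along the incline from the free-surface line, vertical depth h = y·sinθ with sinθ = 0.973179.
Along the incline, y_c = h_c/sinθ = 1.77553/0.973179 = 1.82446 m.
The centroid is at the centre, 0.3755 m below the top of the plate, so the highest point sits at y_top = 1.82446 − 0.3755 = 1.44896 m along the incline.

y_top ≈ 1.449 m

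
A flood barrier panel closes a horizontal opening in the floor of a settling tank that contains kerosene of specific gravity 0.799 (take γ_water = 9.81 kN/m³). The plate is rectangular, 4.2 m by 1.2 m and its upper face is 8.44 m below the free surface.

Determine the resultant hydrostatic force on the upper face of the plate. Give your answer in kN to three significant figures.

F ≈ 333 kN

γ = 0.799 × 9.81 = 7.83819 kN/m³.
The plate is horizontal, so pressure is uniform at p = γ·h = 7.83819 × 8.44 = 66.1543 kN/m².
A = 4.2 × 1.2 = 5.04 m².
F = p·A = 66.1543 × 5.04 = 333.418 kN.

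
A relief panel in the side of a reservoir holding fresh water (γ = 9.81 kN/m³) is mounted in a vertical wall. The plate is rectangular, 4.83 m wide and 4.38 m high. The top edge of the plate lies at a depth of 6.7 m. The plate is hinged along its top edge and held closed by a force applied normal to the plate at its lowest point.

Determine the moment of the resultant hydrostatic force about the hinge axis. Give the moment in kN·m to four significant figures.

γ = 9.81 kN/m³.
The centroid lies 4.38/2 = 2.19 m below the top edge, so the centroid depth is h_c = 6.7 + 2.19 = 8.89 m.
A = 4.83 × 4.38 = 21.1554 m².
Resultant F = γ·h_c·A = 9.81 × 8.89 × 21.1554 = 1844.98 kN.
I_c = b·h³/12 = 4.83 × 4.38³/12 = 33.8211 m⁴.
Centre of pressure: y_p = y_c + I_c/(y_c·A) = 8.89 + 33.8211/(8.89 × 21.1554) = 8.89 + 0.179831 = 9.06983 m along the plane.
The resultant acts 2.19 + 0.179831 = 2.36983 m (along the plate) below the hinge at the top edge, so the moment about the hinge is M = F × 2.36983 = 1844.98 × 2.36983 = 4372.29 kN·m.

M ≈ 4372 kN·m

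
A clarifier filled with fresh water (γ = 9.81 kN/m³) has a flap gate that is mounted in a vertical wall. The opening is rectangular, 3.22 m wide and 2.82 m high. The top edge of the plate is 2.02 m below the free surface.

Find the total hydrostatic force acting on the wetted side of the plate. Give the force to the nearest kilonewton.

γ = 9.81 kN/m³.
The centroid lies 2.82/2 = 1.41 m below the top edge, so the centroid depth is h_c = 2.02 + 1.41 = 3.43 m.
A = 3.22 × 2.82 = 9.0804 m².
Resultant F = γ·h_c·A = 9.81 × 3.43 × 9.0804 = 305.54 kN.

F ≈ 306 kN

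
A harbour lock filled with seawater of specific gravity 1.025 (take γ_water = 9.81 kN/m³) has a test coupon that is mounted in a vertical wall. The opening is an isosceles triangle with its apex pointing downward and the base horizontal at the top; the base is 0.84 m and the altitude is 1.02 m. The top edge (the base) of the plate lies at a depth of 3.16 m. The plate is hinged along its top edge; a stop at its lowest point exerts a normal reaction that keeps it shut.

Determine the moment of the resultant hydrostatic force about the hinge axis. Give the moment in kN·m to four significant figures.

γ = 1.025 × 9.81 = 10.05525 kN/m³.
With the apex down, the centroid sits h/3 = 1.02/3 = 0.34 m below the base (the top edge), so the centroid depth is h_c = 3.16 + 0.34 = 3.5 m.
A = ½ × 0.84 × 1.02 = 0.4284 m².
Resultant F = γ·h_c·A = 10.05525 × 3.5 × 0.4284 = 15.0768 kN.
I_c = b·h³/36 = 0.84 × 1.02³/36 = 0.0247615 m⁴.
Centre of pressure: y_p = y_c + I_c/(y_c·A) = 3.5 + 0.0247615/(3.5 × 0.4284) = 3.5 + 0.0165143 = 3.51651 m along the plane.
The resultant acts 0.34 + 0.0165143 = 0.356514 m (along the plate) below the hinge at the top edge, so the moment about the hinge is M = F × 0.356514 = 15.0768 × 0.356514 = 5.37509 kN·m.

M ≈ 5.375 kN·m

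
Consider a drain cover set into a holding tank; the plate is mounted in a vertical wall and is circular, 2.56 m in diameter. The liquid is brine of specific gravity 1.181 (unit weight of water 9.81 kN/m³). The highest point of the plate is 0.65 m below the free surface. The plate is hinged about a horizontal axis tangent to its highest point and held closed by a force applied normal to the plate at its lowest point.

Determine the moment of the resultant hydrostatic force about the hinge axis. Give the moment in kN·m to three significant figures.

M ≈ 172 kN·m

γ = 1.181 × 9.81 = 11.58561 kN/m³.
The centroid is at the centre, 1.28 m below the top of the plate, so the centroid depth is h_c = 0.65 + 1.28 = 1.93 m.
A = π(1.28)² = 5.14719 m².
Resultant F = γ·h_c·A = 11.58561 × 1.93 × 5.14719 = 115.092 kN.
I_c = πr⁴/4 = π × 1.28⁴/4 = 2.10829 m⁴.
Centre of pressure: y_p = y_c + I_c/(y_c·A) = 1.93 + 2.10829/(1.93 × 5.14719) = 1.93 + 0.212228 = 2.14223 m along the plane.
The resultant acts 1.28 + 0.212228 = 1.49223 m (along the plate) below the hinge at the top edge, so the moment about the hinge is M = F × 1.49223 = 115.092 × 1.49223 = 171.744 kN·m.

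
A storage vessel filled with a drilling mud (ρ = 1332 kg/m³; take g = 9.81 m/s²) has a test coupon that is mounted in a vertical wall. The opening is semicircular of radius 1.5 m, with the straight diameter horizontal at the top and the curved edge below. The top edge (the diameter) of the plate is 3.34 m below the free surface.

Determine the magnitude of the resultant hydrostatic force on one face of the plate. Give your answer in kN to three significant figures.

F ≈ 184 kN

γ = ρg = 1332 × 9.81 / 1000 = 13.06692 kN/m³.
The centroid of a semicircle lies 4r/(3π) = 0.63662 m from the diameter, here below the top edge, so the centroid depth is h_c = 3.34 + 0.63662 = 3.97662 m.
A = πr²/2 = π × 1.5²/2 = 3.53429 m².
Resultant F = γ·h_c·A = 13.06692 × 3.97662 × 3.53429 = 183.649 kN.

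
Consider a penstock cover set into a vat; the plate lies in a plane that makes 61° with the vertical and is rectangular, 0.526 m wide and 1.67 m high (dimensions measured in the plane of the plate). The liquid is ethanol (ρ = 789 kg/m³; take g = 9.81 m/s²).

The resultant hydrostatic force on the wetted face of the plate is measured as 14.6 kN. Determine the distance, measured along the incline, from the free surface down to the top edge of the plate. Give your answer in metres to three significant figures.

γ = ρg = 789 × 9.81 / 1000 = 7.74009 kN/m³.
A = 0.526 × 1.67 = 0.87842 m².
From F = γ·h_c·A, the centroid depth is h_c = 14.6/(7.74009 × 0.87842) = 2.14736 m.
The plate makes 61° with the vertical, i.e. θ = 90° − 61° = 29° to the horizontal. Measuring y along the incline from the free-surface line, vertical depth h = y·sinθ with sinθ = 0.484810.
Along the incline, y_c = h_c/sinθ = 2.14736/0.484810 = 4.42928 m.
The centroid lies 1.67/2 = 0.835 m below the top edge, so the top edge sits at y_top = 4.42928 − 0.835 = 3.59428 m along the incline.

y_top ≈ 3.59 m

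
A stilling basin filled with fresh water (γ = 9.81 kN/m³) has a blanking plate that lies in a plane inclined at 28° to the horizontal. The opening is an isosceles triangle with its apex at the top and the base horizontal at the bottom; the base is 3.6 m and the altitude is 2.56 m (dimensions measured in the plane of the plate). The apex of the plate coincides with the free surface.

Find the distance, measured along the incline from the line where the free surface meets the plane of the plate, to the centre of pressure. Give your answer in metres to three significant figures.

γ = 9.81 kN/m³.
Let θ = 28° be the plate's angle to the horizontal; measure y along the incline from where the plane meets the free surface. Vertical depth h = y·sinθ with sinθ = 0.469472.
With the apex up, the centroid sits 2h/3 = 2 × 2.56/3 = 1.70667 m below the apex, so y_c = 1.70667 m and h_c = 1.70667 × 0.469472 = 0.801234 m.
A = ½ × 3.6 × 2.56 = 4.608 m².
Resultant F = γ·h_c·A = 9.81 × 0.801234 × 4.608 = 36.2194 kN.
I_c = b·h³/36 = 3.6 × 2.56³/36 = 1.67772 m⁴.
Centre of pressure: y_p = y_c + I_c/(y_c·A) = 1.70667 + 1.67772/(1.70667 × 4.608) = 1.70667 + 0.213333 = 1.92 m along the plane.

y_p = 1.92 m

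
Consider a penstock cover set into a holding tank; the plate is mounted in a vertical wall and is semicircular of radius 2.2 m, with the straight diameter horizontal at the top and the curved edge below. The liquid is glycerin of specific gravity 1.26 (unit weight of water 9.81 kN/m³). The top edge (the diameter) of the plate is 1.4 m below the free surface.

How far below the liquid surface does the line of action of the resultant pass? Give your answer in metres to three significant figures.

γ = 1.26 × 9.81 = 12.3606 kN/m³.
The centroid of a semicircle lies 4r/(3π) = 0.933709 m from the diameter, here below the top edge, so the centroid depth is h_c = 1.4 + 0.933709 = 2.33371 m.
A = πr²/2 = π × 2.2²/2 = 7.60265 m².
Resultant F = γ·h_c·A = 12.3606 × 2.33371 × 7.60265 = 219.306 kN.
I_c = (π/8 − 8/(9π))·r⁴ = 0.109757 × 2.2⁴ = 2.57112 m⁴.
Centre of pressure: y_p = y_c + I_c/(y_c·A) = 2.33371 + 2.57112/(2.33371 × 7.60265) = 2.33371 + 0.144914 = 2.47862 m along the plane.

h_p = 2.48 m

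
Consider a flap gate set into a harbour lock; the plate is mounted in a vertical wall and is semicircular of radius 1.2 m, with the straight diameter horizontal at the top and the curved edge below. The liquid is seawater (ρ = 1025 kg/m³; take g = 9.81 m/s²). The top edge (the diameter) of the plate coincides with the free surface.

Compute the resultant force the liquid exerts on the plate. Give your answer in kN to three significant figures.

F ≈ 11.6 kN

γ = ρg = 1025 × 9.81 / 1000 = 10.05525 kN/m³.
The centroid of a semicircle lies 4r/(3π) = 0.509296 m from the diameter, here below the top edge, so the centroid depth is h_c = 0.509296 m.
A = πr²/2 = π × 1.2²/2 = 2.26195 m².
Resultant F = γ·h_c·A = 10.05525 × 0.509296 × 2.26195 = 11.5837 kN.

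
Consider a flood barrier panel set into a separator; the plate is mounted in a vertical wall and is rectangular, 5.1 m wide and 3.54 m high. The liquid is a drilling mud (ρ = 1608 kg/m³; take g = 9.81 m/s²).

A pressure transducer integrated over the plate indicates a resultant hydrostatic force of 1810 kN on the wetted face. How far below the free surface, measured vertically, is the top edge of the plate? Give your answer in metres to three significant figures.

d_top ≈ 4.59 m

γ = ρg = 1608 × 9.81 / 1000 = 15.77448 kN/m³.
A = 5.1 × 3.54 = 18.054 m².
From F = γ·h_c·A, the centroid depth is h_c = 1810/(15.77448 × 18.054) = 6.35551 m.
The centroid lies 3.54/2 = 1.77 m below the top edge, so the top edge sits at h_top = 6.35551 − 1.77 = 4.58551 m below the surface.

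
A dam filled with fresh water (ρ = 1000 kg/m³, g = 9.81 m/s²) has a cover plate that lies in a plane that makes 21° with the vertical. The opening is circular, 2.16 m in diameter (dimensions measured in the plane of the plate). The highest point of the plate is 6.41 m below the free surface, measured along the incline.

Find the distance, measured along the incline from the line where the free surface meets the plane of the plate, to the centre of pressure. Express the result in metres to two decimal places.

γ = ρg = 1000 × 9.81 = 9810 N/m³ = 9.81 kN/m³.
The plate makes 21° with the vertical, i.e. θ = 90° − 21° = 69° to the horizontal. Measuring y along the incline from the free-surface line, vertical depth h = y·sinθ with sinθ = 0.933580.
The centroid is at the centre, 1.08 m below the top of the plate, so y_c = 6.41 + 1.08 = 7.49 m and h_c = 7.49 × 0.933580 = 6.99251 m.
A = π(1.08)² = 3.66435 m².
Resultant F = γ·h_c·A = 9.81 × 6.99251 × 3.66435 = 251.362 kN.
I_c = πr⁴/4 = π × 1.08⁴/4 = 1.06853 m⁴.
Centre of pressure: y_p = y_c + I_c/(y_c·A) = 7.49 + 1.06853/(7.49 × 3.66435) = 7.49 + 0.0389321 = 7.52893 m along the plane.

y_p = 7.53 m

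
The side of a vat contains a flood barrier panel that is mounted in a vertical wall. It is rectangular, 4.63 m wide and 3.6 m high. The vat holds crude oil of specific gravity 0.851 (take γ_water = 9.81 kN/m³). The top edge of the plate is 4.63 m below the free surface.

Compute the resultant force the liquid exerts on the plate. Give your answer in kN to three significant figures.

γ = 0.851 × 9.81 = 8.34831 kN/m³.
The centroid lies 3.6/2 = 1.8 m below the top edge, so the centroid depth is h_c = 4.63 + 1.8 = 6.43 m.
A = 4.63 × 3.6 = 16.668 m².
Resultant F = γ·h_c·A = 8.34831 × 6.43 × 16.668 = 894.732 kN.

F ≈ 895 kN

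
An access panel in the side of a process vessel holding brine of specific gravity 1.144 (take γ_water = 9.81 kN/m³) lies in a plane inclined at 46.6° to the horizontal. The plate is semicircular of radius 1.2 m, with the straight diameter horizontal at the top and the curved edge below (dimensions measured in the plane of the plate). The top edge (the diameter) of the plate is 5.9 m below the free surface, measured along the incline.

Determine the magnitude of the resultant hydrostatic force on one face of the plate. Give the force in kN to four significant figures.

γ = 1.144 × 9.81 = 11.22264 kN/m³.
Let θ = 46.6° be the plate's angle to the horizontal; measure y along the incline from where the plane meets the free surface. Vertical depth h = y·sinθ with sinθ = 0.726575.
The centroid of a semicircle lies 4r/(3π) = 0.509296 m from the diameter, here below the top edge, so y_c = 5.9 + 0.509296 = 6.4093 m and h_c = 6.4093 × 0.726575 = 4.65684 m.
A = πr²/2 = π × 1.2²/2 = 2.26195 m².
Resultant F = γ·h_c·A = 11.22264 × 4.65684 × 2.26195 = 118.214 kN.

F ≈ 118.2 kN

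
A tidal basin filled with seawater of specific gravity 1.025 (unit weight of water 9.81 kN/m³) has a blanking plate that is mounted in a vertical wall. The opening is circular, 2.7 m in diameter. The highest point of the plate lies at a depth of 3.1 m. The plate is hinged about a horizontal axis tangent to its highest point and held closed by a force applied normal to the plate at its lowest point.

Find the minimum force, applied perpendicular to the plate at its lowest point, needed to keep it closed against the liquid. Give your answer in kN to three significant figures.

γ = 1.025 × 9.81 = 10.05525 kN/m³.
The centroid is at the centre, 1.35 m below the top of the plate, so the centroid depth is h_c = 3.1 + 1.35 = 4.45 m.
A = π(1.35)² = 5.72555 m².
Resultant F = γ·h_c·A = 10.05525 × 4.45 × 5.72555 = 256.195 kN.
I_c = πr⁴/4 = π × 1.35⁴/4 = 2.6087 m⁴.
Centre of pressure: y_p = y_c + I_c/(y_c·A) = 4.45 + 2.6087/(4.45 × 5.72555) = 4.45 + 0.102387 = 4.55239 m along the plane.
The resultant acts 1.35 + 0.102387 = 1.45239 m (along the plate) below the hinge at the top edge, so the moment about the hinge is M = F × 1.45239 = 256.195 × 1.45239 = 372.095 kN·m.
A normal force at the bottom, 2.7 m from the hinge, must supply this moment: P = 372.095/2.7 = 137.813 kN.

P ≈ 138 kN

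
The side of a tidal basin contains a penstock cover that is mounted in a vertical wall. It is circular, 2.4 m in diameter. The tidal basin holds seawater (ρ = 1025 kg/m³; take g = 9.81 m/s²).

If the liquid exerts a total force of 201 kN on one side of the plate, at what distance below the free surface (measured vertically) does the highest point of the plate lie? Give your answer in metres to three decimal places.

d_top ≈ 3.219 m

γ = ρg = 1025 × 9.81 / 1000 = 10.05525 kN/m³.
A = π(1.2)² = 4.52389 m².
From F = γ·h_c·A, the centroid depth is h_c = 201/(10.05525 × 4.52389) = 4.41867 m.
The centroid is at the centre, 1.2 m below the top of the plate, so the highest point sits at h_top = 4.41867 − 1.2 = 3.21867 m below the surface.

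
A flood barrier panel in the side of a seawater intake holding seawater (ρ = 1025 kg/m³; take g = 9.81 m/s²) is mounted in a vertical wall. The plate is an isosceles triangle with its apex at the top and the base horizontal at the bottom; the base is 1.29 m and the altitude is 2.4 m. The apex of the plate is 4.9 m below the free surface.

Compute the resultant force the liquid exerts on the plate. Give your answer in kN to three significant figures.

F ≈ 101 kN

γ = ρg = 1025 × 9.81 / 1000 = 10.05525 kN/m³.
With the apex up, the centroid sits 2h/3 = 2 × 2.4/3 = 1.6 m below the apex, so the centroid depth is h_c = 4.9 + 1.6 = 6.5 m.
A = ½ × 1.29 × 2.4 = 1.548 m².
Resultant F = γ·h_c·A = 10.05525 × 6.5 × 1.548 = 101.176 kN.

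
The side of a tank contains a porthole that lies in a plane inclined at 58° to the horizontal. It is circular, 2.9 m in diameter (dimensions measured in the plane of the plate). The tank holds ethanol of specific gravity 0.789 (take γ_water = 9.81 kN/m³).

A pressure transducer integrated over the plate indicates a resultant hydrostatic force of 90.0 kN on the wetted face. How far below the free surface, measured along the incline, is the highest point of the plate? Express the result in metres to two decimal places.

γ = 0.789 × 9.81 = 7.74009 kN/m³.
A = π(1.45)² = 6.6052 m².
From F = γ·h_c·A, the centroid depth is h_c = 90.0/(7.74009 × 6.6052) = 1.7604 m.
Let θ = 58° be the plate's angle to the horizontal; measure y along the incline from where the plane meets the free surface. Vertical depth h = y·sinθ with sinθ = 0.848048.
Along the incline, y_c = h_c/sinθ = 1.7604/0.848048 = 2.07583 m.
The centroid is at the centre, 1.45 m below the top of the plate, so the highest point sits at y_top = 2.07583 − 1.45 = 0.62583 m along the incline.

y_top ≈ 0.63 m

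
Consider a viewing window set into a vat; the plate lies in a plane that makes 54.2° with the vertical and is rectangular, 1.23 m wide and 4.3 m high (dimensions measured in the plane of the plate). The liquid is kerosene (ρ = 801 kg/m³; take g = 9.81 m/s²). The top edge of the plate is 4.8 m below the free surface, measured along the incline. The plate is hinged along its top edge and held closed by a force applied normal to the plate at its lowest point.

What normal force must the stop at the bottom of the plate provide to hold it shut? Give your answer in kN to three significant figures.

P ≈ 93.2 kN

γ = ρg = 801 × 9.81 / 1000 = 7.85781 kN/m³.
The plate makes 54.2° with the vertical, i.e. θ = 90° − 54.2° = 35.8° to the horizontal. Measuring y along the incline from the free-surface line, vertical depth h = y·sinθ with sinθ = 0.584958.
The centroid lies 4.3/2 = 2.15 m below the top edge, so y_c = 4.8 + 2.15 = 6.95 m and h_c = 6.95 × 0.584958 = 4.06546 m.
A = 1.23 × 4.3 = 5.289 m².
Resultant F = γ·h_c·A = 7.85781 × 4.06546 × 5.289 = 168.96 kN.
I_c = b·h³/12 = 1.23 × 4.3³/12 = 8.14947 m⁴.
Centre of pressure: y_p = y_c + I_c/(y_c·A) = 6.95 + 8.14947/(6.95 × 5.289) = 6.95 + 0.221703 = 7.1717 m along the plane.
The resultant acts 2.15 + 0.221703 = 2.3717 m (along the plate) below the hinge at the top edge, so the moment about the hinge is M = F × 2.3717 = 168.96 × 2.3717 = 400.722 kN·m.
A normal force at the bottom, 4.3 m from the hinge, must supply this moment: P = 400.722/4.3 = 93.1912 kN.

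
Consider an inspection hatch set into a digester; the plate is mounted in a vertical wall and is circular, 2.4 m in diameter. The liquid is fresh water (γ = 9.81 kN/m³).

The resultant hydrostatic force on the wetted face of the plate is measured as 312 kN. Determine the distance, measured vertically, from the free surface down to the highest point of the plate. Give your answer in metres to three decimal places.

γ = 9.81 kN/m³.
A = π(1.2)² = 4.52389 m².
From F = γ·h_c·A, the centroid depth is h_c = 312/(9.81 × 4.52389) = 7.0303 m.
The centroid is at the centre, 1.2 m below the top of the plate, so the highest point sits at h_top = 7.0303 − 1.2 = 5.8303 m below the surface.

d_top ≈ 5.830 m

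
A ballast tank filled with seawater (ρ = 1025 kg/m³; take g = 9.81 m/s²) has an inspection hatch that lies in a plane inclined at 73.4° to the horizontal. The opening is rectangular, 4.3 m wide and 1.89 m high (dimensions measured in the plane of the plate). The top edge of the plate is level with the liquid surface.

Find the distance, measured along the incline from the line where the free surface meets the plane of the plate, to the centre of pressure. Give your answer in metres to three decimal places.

γ = ρg = 1025 × 9.81 / 1000 = 10.05525 kN/m³.
Let θ = 73.4° be the plate's angle to the horizontal; measure y along the incline from where the plane meets the free surface. Vertical depth h = y·sinθ with sinθ = 0.958323.
The centroid lies 1.89/2 = 0.945 m below the top edge, so y_c = 0.945 m and h_c = 0.945 × 0.958323 = 0.905615 m.
A = 4.3 × 1.89 = 8.127 m².
Resultant F = γ·h_c·A = 10.05525 × 0.905615 × 8.127 = 74.006 kN.
I_c = b·h³/12 = 4.3 × 1.89³/12 = 2.4192 m⁴.
Centre of pressure: y_p = y_c + I_c/(y_c·A) = 0.945 + 2.4192/(0.945 × 8.127) = 0.945 + 0.314999 = 1.26 m along the plane.

y_p = 1.260 m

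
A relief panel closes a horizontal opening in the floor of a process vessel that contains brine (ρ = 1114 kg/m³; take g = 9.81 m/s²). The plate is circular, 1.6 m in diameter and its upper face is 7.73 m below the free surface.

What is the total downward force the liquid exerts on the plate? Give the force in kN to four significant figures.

γ = ρg = 1114 × 9.81 / 1000 = 10.92834 kN/m³.
The plate is horizontal, so pressure is uniform at p = γ·h = 10.92834 × 7.73 = 84.4761 kN/m².
A = π(0.8)² = 2.01062 m².
F = p·A = 84.4761 × 2.01062 = 169.849 kN.

F ≈ 169.8 kN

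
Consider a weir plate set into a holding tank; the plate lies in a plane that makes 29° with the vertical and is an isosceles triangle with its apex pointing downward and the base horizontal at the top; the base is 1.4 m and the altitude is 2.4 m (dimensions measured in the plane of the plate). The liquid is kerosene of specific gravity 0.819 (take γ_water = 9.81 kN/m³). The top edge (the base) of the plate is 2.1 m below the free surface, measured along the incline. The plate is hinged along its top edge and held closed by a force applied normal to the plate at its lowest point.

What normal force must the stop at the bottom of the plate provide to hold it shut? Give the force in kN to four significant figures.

P ≈ 12.99 kN

γ = 0.819 × 9.81 = 8.03439 kN/m³.
The plate makes 29° with the vertical, i.e. θ = 90° − 29° = 61° to the horizontal. Measuring y along the incline from the free-surface line, vertical depth h = y·sinθ with sinθ = 0.874620.
With the apex down, the centroid sits h/3 = 2.4/3 = 0.8 m below the base (the top edge), so y_c = 2.1 + 0.8 = 2.9 m and h_c = 2.9 × 0.874620 = 2.5364 m.
A = ½ × 1.4 × 2.4 = 1.68 m².
Resultant F = γ·h_c·A = 8.03439 × 2.5364 × 1.68 = 34.2358 kN.
I_c = b·h³/36 = 1.4 × 2.4³/36 = 0.5376 m⁴.
Centre of pressure: y_p = y_c + I_c/(y_c·A) = 2.9 + 0.5376/(2.9 × 1.68) = 2.9 + 0.110345 = 3.01035 m along the plane.
The resultant acts 0.8 + 0.110345 = 0.910345 m (along the plate) below the hinge at the top edge, so the moment about the hinge is M = F × 0.910345 = 34.2358 × 0.910345 = 31.1664 kN·m.
A normal force at the bottom, 2.4 m from the hinge, must supply this moment: P = 31.1664/2.4 = 12.986 kN.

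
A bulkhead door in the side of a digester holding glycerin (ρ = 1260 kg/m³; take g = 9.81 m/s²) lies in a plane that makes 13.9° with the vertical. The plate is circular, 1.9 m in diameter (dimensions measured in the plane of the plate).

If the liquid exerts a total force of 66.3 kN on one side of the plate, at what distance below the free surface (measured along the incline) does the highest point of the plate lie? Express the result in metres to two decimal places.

γ = ρg = 1260 × 9.81 / 1000 = 12.3606 kN/m³.
A = π(0.95)² = 2.83529 m².
From F = γ·h_c·A, the centroid depth is h_c = 66.3/(12.3606 × 2.83529) = 1.89181 m.
The plate makes 13.9° with the vertical, i.e. θ = 90° − 13.9° = 76.1° to the horizontal. Measuring y along the incline from the free-surface line, vertical depth h = y·sinθ with sinθ = 0.970716.
Along the incline, y_c = h_c/sinθ = 1.89181/0.970716 = 1.94888 m.
The centroid is at the centre, 0.95 m below the top of the plate, so the highest point sits at y_top = 1.94888 − 0.95 = 0.99888 m along the incline.

y_top ≈ 1.00 m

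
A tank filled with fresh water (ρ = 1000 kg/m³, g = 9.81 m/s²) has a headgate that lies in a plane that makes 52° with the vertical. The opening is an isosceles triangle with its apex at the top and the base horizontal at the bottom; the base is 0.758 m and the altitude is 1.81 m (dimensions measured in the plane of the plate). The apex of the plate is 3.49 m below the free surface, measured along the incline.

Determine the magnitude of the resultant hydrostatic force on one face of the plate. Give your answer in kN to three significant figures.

F ≈ 19.5 kN

γ = ρg = 1000 × 9.81 = 9810 N/m³ = 9.81 kN/m³.
The plate makes 52° with the vertical, i.e. θ = 90° − 52° = 38° to the horizontal. Measuring y along the incline from the free-surface line, vertical depth h = y·sinθ with sinθ = 0.615661.
With the apex up, the centroid sits 2h/3 = 2 × 1.81/3 = 1.20667 m below the apex, so y_c = 3.49 + 1.20667 = 4.69667 m and h_c = 4.69667 × 0.615661 = 2.89156 m.
A = ½ × 0.758 × 1.81 = 0.68599 m².
Resultant F = γ·h_c·A = 9.81 × 2.89156 × 0.68599 = 19.4589 kN.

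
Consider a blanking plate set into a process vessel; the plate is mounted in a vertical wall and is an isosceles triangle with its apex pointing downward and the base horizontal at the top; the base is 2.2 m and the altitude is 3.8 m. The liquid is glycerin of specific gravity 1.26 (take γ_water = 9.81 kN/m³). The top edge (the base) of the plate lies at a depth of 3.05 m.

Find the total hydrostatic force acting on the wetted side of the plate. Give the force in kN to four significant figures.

γ = 1.26 × 9.81 = 12.3606 kN/m³.
With the apex down, the centroid sits h/3 = 3.8/3 = 1.26667 m below the base (the top edge), so the centroid depth is h_c = 3.05 + 1.26667 = 4.31667 m.
A = ½ × 2.2 × 3.8 = 4.18 m².
Resultant F = γ·h_c·A = 12.3606 × 4.31667 × 4.18 = 223.031 kN.

F ≈ 223.0 kN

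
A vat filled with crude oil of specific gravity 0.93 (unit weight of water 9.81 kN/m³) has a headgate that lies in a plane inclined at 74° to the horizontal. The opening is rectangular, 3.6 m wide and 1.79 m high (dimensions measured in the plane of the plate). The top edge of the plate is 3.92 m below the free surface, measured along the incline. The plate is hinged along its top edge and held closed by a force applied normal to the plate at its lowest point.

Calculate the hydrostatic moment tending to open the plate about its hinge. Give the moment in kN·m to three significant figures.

M ≈ 259 kN·m

γ = 0.93 × 9.81 = 9.1233 kN/m³.
Let θ = 74° be the plate's angle to the horizontal; measure y along the incline from where the plane meets the free surface. Vertical depth h = y·sinθ with sinθ = 0.961262.
The centroid lies 1.79/2 = 0.895 m below the top edge, so y_c = 3.92 + 0.895 = 4.815 m and h_c = 4.815 × 0.961262 = 4.62848 m.
A = 3.6 × 1.79 = 6.444 m².
Resultant F = γ·h_c·A = 9.1233 × 4.62848 × 6.444 = 272.111 kN.
I_c = b·h³/12 = 3.6 × 1.79³/12 = 1.7206 m⁴.
Centre of pressure: y_p = y_c + I_c/(y_c·A) = 4.815 + 1.7206/(4.815 × 6.444) = 4.815 + 0.0554534 = 4.87045 m along the plane.
The resultant acts 0.895 + 0.0554534 = 0.950453 m (along the plate) below the hinge at the top edge, so the moment about the hinge is M = F × 0.950453 = 272.111 × 0.950453 = 258.629 kN·m.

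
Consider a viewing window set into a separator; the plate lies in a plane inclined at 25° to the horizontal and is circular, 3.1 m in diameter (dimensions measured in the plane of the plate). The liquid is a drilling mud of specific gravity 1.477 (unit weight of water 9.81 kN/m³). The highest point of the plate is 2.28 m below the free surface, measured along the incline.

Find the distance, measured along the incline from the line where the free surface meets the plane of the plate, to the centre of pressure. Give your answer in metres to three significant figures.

y_p = 3.99 m

γ = 1.477 × 9.81 = 14.48937 kN/m³.
Let θ = 25° be the plate's angle to the horizontal; measure y along the incline from where the plane meets the free surface. Vertical depth h = y·sinθ with sinθ = 0.422618.
The centroid is at the centre, 1.55 m below the top of the plate, so y_c = 2.28 + 1.55 = 3.83 m and h_c = 3.83 × 0.422618 = 1.61863 m.
A = π(1.55)² = 7.54768 m².
Resultant F = γ·h_c·A = 14.48937 × 1.61863 × 7.54768 = 177.015 kN.
I_c = πr⁴/4 = π × 1.55⁴/4 = 4.53332 m⁴.
Centre of pressure: y_p = y_c + I_c/(y_c·A) = 3.83 + 4.53332/(3.83 × 7.54768) = 3.83 + 0.156821 = 3.98682 m along the plane.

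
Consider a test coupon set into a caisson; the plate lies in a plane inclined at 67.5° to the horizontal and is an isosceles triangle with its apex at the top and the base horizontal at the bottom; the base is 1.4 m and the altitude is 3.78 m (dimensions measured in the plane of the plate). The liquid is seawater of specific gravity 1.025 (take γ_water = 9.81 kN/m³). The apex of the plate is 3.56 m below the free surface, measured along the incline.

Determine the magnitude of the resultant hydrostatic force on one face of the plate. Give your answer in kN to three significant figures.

γ = 1.025 × 9.81 = 10.05525 kN/m³.
Let θ = 67.5° be the plate's angle to the horizontal; measure y along the incline from where the plane meets the free surface. Vertical depth h = y·sinθ with sinθ = 0.923880.
With the apex up, the centroid sits 2h/3 = 2 × 3.78/3 = 2.52 m below the apex, so y_c = 3.56 + 2.52 = 6.08 m and h_c = 6.08 × 0.923880 = 5.61719 m.
A = ½ × 1.4 × 3.78 = 2.646 m².
Resultant F = γ·h_c·A = 10.05525 × 5.61719 × 2.646 = 149.452 kN.

F ≈ 149 kN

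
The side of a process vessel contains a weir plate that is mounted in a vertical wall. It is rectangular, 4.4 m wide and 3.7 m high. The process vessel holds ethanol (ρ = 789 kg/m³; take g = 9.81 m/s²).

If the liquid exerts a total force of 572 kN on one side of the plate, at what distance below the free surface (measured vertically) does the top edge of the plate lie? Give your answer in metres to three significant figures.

γ = ρg = 789 × 9.81 / 1000 = 7.74009 kN/m³.
A = 4.4 × 3.7 = 16.28 m².
From F = γ·h_c·A, the centroid depth is h_c = 572/(7.74009 × 16.28) = 4.53937 m.
The centroid lies 3.7/2 = 1.85 m below the top edge, so the top edge sits at h_top = 4.53937 − 1.85 = 2.68937 m below the surface.

d_top ≈ 2.69 m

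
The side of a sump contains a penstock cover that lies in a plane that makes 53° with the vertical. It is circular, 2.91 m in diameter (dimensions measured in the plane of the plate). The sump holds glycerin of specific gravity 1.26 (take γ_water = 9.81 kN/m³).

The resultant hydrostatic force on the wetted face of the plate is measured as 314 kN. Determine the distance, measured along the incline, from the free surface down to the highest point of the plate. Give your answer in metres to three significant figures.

γ = 1.26 × 9.81 = 12.3606 kN/m³.
A = π(1.455)² = 6.65083 m².
From F = γ·h_c·A, the centroid depth is h_c = 314/(12.3606 × 6.65083) = 3.81957 m.
The plate makes 53° with the vertical, i.e. θ = 90° − 53° = 37° to the horizontal. Measuring y along the incline from the free-surface line, vertical depth h = y·sinθ with sinθ = 0.601815.
Along the incline, y_c = h_c/sinθ = 3.81957/0.601815 = 6.34675 m.
The centroid is at the centre, 1.455 m below the top of the plate, so the highest point sits at y_top = 6.34675 − 1.455 = 4.89175 m along the incline.

y_top ≈ 4.89 m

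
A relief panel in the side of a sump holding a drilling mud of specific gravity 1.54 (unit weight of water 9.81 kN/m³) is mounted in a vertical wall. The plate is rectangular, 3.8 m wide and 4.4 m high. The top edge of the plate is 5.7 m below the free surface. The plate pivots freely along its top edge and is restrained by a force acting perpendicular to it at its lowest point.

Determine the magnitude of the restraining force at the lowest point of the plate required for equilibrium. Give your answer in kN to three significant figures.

γ = 1.54 × 9.81 = 15.1074 kN/m³.
The centroid lies 4.4/2 = 2.2 m below the top edge, so the centroid depth is h_c = 5.7 + 2.2 = 7.9 m.
A = 3.8 × 4.4 = 16.72 m².
Resultant F = γ·h_c·A = 15.1074 × 7.9 × 16.72 = 1995.51 kN.
I_c = b·h³/12 = 3.8 × 4.4³/12 = 26.9749 m⁴.
Centre of pressure: y_p = y_c + I_c/(y_c·A) = 7.9 + 26.9749/(7.9 × 16.72) = 7.9 + 0.204219 = 8.10422 m along the plane.
The resultant acts 2.2 + 0.204219 = 2.40422 m (along the plate) below the hinge at the top edge, so the moment about the hinge is M = F × 2.40422 = 1995.51 × 2.40422 = 4797.65 kN·m.
A normal force at the bottom, 4.4 m from the hinge, must supply this moment: P = 4797.65/4.4 = 1090.37 kN.

P ≈ 1090 kN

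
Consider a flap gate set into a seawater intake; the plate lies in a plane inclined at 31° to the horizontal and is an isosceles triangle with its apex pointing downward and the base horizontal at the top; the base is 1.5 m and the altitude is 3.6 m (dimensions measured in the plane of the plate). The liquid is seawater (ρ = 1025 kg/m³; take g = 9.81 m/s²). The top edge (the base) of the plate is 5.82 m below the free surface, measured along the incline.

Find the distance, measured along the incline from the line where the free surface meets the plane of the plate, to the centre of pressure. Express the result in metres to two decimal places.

y_p = 7.12 m

γ = ρg = 1025 × 9.81 / 1000 = 10.05525 kN/m³.
Let θ = 31° be the plate's angle to the horizontal; measure y along the incline from where the plane meets the free surface. Vertical depth h = y·sinθ with sinθ = 0.515038.
With the apex down, the centroid sits h/3 = 3.6/3 = 1.2 m below the base (the top edge), so y_c = 5.82 + 1.2 = 7.02 m and h_c = 7.02 × 0.515038 = 3.61557 m.
A = ½ × 1.5 × 3.6 = 2.7 m².
Resultant F = γ·h_c·A = 10.05525 × 3.61557 × 2.7 = 98.1597 kN.
I_c = b·h³/36 = 1.5 × 3.6³/36 = 1.944 m⁴.
Centre of pressure: y_p = y_c + I_c/(y_c·A) = 7.02 + 1.944/(7.02 × 2.7) = 7.02 + 0.102564 = 7.12256 m along the plane.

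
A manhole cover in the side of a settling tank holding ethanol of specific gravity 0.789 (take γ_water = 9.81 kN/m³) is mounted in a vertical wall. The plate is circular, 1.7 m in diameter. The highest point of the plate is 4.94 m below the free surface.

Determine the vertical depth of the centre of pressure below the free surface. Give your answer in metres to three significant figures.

h_p = 5.82 m

γ = 0.789 × 9.81 = 7.74009 kN/m³.
The centroid is at the centre, 0.85 m below the top of the plate, so the centroid depth is h_c = 4.94 + 0.85 = 5.79 m.
A = π(0.85)² = 2.2698 m².
Resultant F = γ·h_c·A = 7.74009 × 5.79 × 2.2698 = 101.721 kN.
I_c = πr⁴/4 = π × 0.85⁴/4 = 0.409983 m⁴.
Centre of pressure: y_p = y_c + I_c/(y_c·A) = 5.79 + 0.409983/(5.79 × 2.2698) = 5.79 + 0.0311961 = 5.8212 m along the plane.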